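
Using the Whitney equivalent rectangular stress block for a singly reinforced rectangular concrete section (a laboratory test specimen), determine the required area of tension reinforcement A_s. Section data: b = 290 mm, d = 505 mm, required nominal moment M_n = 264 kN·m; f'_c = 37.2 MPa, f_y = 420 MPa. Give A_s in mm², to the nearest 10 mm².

With M_n = 0.85 f'_c a b (d − a/2), solve the quadratic for a:
a = d − √(d² − 2M_n/(0.85 f'_c b)) = 505 − √(505² − 2 × 264×10⁶/(0.85 × 37.2 × 290)) = 60.65 mm.
A_s = 0.85 f'_c a b / f_y = 0.85 × 37.2 × 60.65 × 290 / 420 = 1324.2 mm².

A_s ≈ 1320 mm²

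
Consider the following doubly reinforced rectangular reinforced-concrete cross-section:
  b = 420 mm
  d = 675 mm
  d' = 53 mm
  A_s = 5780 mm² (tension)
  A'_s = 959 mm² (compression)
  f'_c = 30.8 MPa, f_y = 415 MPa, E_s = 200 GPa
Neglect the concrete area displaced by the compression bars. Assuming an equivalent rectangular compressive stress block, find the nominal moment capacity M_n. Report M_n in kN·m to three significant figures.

Assume both tension and compression steel yield.
Net tension couple steel: A_s − A'_s = 4821 mm².
a = (A_s − A'_s) f_y / (0.85 f'_c b) = 2000715/(0.85 × 30.8 × 420) = 181.96 mm.
c = a/β₁ = 181.96/0.83 = 219.23 mm; ε'_s = 0.003(c − d')/c = 0.0023 ≥ f_y/E_s = 0.0021, so compression steel does yield.
M_n = (A_s − A'_s) f_y (d − a/2) + A'_s f_y (d − d') = [2000715 × (675 − 90.98) + 397985 × (675 − 53)] × 10⁻⁶ = 1168.46 + 247.55 = 1416.01 kN·m.

M_n ≈ 1420 kN·m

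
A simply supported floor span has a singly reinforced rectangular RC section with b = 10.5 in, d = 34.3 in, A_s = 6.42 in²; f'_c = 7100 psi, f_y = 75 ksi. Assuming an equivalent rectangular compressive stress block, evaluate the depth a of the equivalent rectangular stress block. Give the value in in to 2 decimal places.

T = A_s f_y = 6.42 × 75 = 481.5 kips.
a = T/(0.85 f'_c b) = 481.5/(0.85 × 7.1 × 10.5) = 7.60 in.

a ≈ 7.60 in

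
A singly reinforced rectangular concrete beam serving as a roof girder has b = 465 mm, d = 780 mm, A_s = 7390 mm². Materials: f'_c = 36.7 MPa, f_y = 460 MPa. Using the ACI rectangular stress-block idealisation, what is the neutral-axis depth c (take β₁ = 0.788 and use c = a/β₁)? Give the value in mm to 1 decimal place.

T = A_s f_y = 7390 × 460 = 3399400 N = 3399.4 kN.
Setting C = 0.85 f'_c a b equal to T: a = 3399400/(0.85 × 36.7 × 465) = 234.350 mm.
With β₁ = 0.788, c = a/β₁ = 234.350/0.788 = 297.4 mm.

c ≈ 297.4 mm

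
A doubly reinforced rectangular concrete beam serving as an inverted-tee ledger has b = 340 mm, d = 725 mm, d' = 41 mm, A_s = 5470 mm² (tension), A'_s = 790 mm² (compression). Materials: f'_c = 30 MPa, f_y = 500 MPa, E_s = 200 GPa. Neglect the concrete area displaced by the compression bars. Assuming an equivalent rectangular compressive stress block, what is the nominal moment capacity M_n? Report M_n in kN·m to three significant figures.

M_n ≈ 1650 kN·m

Assume both tension and compression steel yield.
Net tension couple steel: A_s − A'_s = 4680 mm².
a = (A_s − A'_s) f_y / (0.85 f'_c b) = 2340000/(0.85 × 30 × 340) = 269.90 mm.
c = a/β₁ = 269.90/0.836 = 322.85 mm; ε'_s = 0.003(c − d')/c = 0.0026 ≥ f_y/E_s = 0.0025, so compression steel does yield.
M_n = (A_s − A'_s) f_y (d − a/2) + A'_s f_y (d − d') = [2340000 × (725 − 134.95) + 395000 × (725 − 41)] × 10⁻⁶ = 1380.72 + 270.18 = 1650.90 kN·m.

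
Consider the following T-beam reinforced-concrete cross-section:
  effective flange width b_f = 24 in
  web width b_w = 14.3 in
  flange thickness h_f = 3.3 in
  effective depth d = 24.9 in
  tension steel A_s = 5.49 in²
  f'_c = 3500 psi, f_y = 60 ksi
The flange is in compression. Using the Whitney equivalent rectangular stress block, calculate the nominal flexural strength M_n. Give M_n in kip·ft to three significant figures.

M_n ≈ 617 kip·ft

Tension: T = A_s f_y = 5.49 × 60 = 329.4 kips.
Try a within the flange: a = T/(0.85 f'_c b_f) = 329.4/(0.85 × 3.5 × 24) = 4.613 in.
a = 4.613 > h_f = 3.3 in: the block extends into the web. Split into flange-overhang and web parts.
C_f = 0.85 f'_c (b_f − b_w) h_f = 0.85 × 3.5 × (24 − 14.3) × 3.3 = 95.2 kips.
Remaining web compression depth: a_w = (T − C_f)/(0.85 f'_c b_w) = (329.4 − 95.2)/(0.85 × 3.5 × 14.3) = 5.505 in.
M_n = C_f(d − h_f/2) + (T − C_f)(d − a_w/2) = 95.2 × (24.9 − 1.65) + 234.2 × (24.9 − 2.7525) = 2213.4 + 5186.9 = 7400.3 kip·in.
M_n = 7400.3/12 = 616.69 kip·ft.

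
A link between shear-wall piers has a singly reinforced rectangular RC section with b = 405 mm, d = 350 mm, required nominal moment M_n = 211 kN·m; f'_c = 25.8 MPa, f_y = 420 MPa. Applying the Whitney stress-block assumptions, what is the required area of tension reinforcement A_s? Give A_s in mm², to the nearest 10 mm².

A_s ≈ 1610 mm²

With M_n = 0.85 f'_c a b (d − a/2), solve the quadratic for a:
a = d − √(d² − 2M_n/(0.85 f'_c b)) = 350 − √(350² − 2 × 211×10⁶/(0.85 × 25.8 × 405)) = 76.16 mm.
A_s = 0.85 f'_c a b / f_y = 0.85 × 25.8 × 76.16 × 405 / 420 = 1610.5 mm².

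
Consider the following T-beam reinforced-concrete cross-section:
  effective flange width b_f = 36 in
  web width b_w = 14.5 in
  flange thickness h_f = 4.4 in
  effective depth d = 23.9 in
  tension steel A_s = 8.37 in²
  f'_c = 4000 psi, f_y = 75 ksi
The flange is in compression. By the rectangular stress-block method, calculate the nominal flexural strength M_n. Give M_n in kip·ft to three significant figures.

M_n ≈ 1110 kip·ft

Tension: T = A_s f_y = 8.37 × 75 = 627.75 kips.
Try a within the flange: a = T/(0.85 f'_c b_f) = 627.75/(0.85 × 4 × 36) = 5.129 in.
a = 5.129 > h_f = 4.4 in: the block extends into the web. Split into flange-overhang and web parts.
C_f = 0.85 f'_c (b_f − b_w) h_f = 0.85 × 4 × (36 − 14.5) × 4.4 = 321.6 kips.
Remaining web compression depth: a_w = (T − C_f)/(0.85 f'_c b_w) = (627.75 − 321.6)/(0.85 × 4 × 14.5) = 6.210 in.
M_n = C_f(d − h_f/2) + (T − C_f)(d − a_w/2) = 321.6 × (23.9 − 2.2) + 306.15 × (23.9 − 3.105) = 6978.7 + 6366.4 = 13345.1 kip·in.
M_n = 13345.1/12 = 1112.09 kip·ft.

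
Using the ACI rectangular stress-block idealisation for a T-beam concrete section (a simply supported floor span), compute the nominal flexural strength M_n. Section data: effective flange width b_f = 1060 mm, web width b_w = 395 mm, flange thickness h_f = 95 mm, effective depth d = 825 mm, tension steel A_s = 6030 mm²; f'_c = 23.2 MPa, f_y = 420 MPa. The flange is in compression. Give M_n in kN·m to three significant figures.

M_n ≈ 1920 kN·m

Tension: T = A_s f_y = 6030 × 420 = 2532600 N.
Try a within the flange: a = T/(0.85 f'_c b_f) = 2532600/(0.85 × 23.2 × 1060) = 121.16 mm.
a = 121.16 > h_f = 95 mm: the block extends into the web. Split into flange-overhang and web parts.
C_f = 0.85 f'_c (b_f − b_w) h_f = 0.85 × 23.2 × (1060 − 395) × 95 = 1245811 N.
Remaining web compression depth: a_w = (T − C_f)/(0.85 f'_c b_w) = (2532600 − 1245811)/(0.85 × 23.2 × 395) = 165.20 mm.
M_n = C_f(d − h_f/2) + (T − C_f)(d − a_w/2) = 1245811 × (825 − 47.5) + 1286789 × (825 − 82.6) = 968.62 + 955.31 = 1923.93 × 10⁶ N·mm.
M_n = 1923.93 kN·m.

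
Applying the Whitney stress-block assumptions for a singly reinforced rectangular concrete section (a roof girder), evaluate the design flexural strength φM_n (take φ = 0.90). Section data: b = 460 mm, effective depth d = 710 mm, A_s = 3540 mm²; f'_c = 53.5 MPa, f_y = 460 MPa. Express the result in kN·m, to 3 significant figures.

T = A_s f_y = 3540 × 460 = 1628400 N = 1628.4 kN.
From C = T: a = T/(0.85 f'_c b) = 1628400/(0.85 × 53.5 × 460) = 77.84 mm.
M_n = T(d − a/2) = 1628.4 kN × (710 − 38.92) mm = 1092.79 kN·m.
φM_n = 0.90 × 1092.79 = 983.51 kN·m.

φM_n ≈ 984 kN·m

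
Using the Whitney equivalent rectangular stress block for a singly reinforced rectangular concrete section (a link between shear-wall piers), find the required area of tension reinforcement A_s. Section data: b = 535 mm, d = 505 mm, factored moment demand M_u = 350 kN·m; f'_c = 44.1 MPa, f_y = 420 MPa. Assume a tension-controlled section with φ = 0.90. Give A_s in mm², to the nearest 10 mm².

A_s ≈ 1910 mm²

M_n = M_u/φ = 350/0.90 = 388.889 kN·m.
With M_n = 0.85 f'_c a b (d − a/2), solve the quadratic for a:
a = d − √(d² − 2M_n/(0.85 f'_c b)) = 505 − √(505² − 2 × 388.889×10⁶/(0.85 × 44.1 × 535)) = 39.98 mm.
A_s = 0.85 f'_c a b / f_y = 0.85 × 44.1 × 39.98 × 535 / 420 = 1909.0 mm².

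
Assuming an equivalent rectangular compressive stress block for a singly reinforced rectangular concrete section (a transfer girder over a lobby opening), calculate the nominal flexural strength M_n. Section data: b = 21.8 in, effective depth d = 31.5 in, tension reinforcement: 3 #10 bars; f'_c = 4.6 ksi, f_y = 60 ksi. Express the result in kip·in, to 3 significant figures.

M_n ≈ 6890 kip·in

A_s = 3 × 1.27 = 3.81 in².
T = A_s f_y = 3.81 × 60 = 228.6 kips.
a = T/(0.85 f'_c b) = 228.6/(0.85 × 4.6 × 21.8) = 2.682 in.
M_n = T(d − a/2) = 228.6 × (31.5 − 1.341) = 6894.3 kip·in.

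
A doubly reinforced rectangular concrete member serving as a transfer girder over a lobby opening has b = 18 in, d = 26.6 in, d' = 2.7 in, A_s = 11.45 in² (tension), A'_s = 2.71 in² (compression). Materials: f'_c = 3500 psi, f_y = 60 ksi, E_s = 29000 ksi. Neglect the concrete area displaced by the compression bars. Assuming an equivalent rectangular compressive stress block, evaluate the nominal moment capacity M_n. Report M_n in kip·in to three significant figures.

Assume both steels yield.
a = (A_s − A'_s) f_y/(0.85 f'_c b) = (11.45 − 2.71) × 60/(0.85 × 3.5 × 18) = 9.793 in.
c = a/β₁ = 9.793/0.85 = 11.521 in; ε'_s = 0.003(c − d')/c = 0.0023 ≥ ε_y = 0.0021, so the compression steel yields.
M_n = (A_s − A'_s) f_y (d − a/2) + A'_s f_y (d − d') = 524.4 × (26.6 − 4.8965) + 162.6 × (26.6 − 2.7) = 11381.3 + 3886.1 = 15267.4 kip·in.

M_n ≈ 15300 kip·in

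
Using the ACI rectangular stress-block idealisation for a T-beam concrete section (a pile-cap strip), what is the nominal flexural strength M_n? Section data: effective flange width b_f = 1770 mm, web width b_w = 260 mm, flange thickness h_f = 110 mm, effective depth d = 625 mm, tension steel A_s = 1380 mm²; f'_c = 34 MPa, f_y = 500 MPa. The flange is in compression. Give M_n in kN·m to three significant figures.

M_n ≈ 427 kN·m

Tension: T = A_s f_y = 1380 × 500 = 690000 N.
Try a within the flange: a = T/(0.85 f'_c b_f) = 690000/(0.85 × 34 × 1770) = 13.49 mm.
Since a = 13.49 ≤ h_f = 110 mm, the stress block lies entirely in the flange; analyse as a rectangular beam of width b_f.
M_n = T(d − a/2) = 690000 × (625 − 6.745) = 426.60 × 10⁶ N·mm.
M_n = 426.60 kN·m.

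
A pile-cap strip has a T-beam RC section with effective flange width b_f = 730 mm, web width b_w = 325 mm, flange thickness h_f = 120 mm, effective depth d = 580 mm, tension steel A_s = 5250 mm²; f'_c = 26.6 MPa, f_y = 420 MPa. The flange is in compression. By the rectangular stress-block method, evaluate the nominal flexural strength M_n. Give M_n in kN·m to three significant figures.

Tension: T = A_s f_y = 5250 × 420 = 2205000 N.
Try a within the flange: a = T/(0.85 f'_c b_f) = 2205000/(0.85 × 26.6 × 730) = 133.59 mm.
a = 133.59 > h_f = 120 mm: the block extends into the web. Split into flange-overhang and web parts.
C_f = 0.85 f'_c (b_f − b_w) h_f = 0.85 × 26.6 × (730 − 325) × 120 = 1098846 N.
Remaining web compression depth: a_w = (T − C_f)/(0.85 f'_c b_w) = (2205000 − 1098846)/(0.85 × 26.6 × 325) = 150.53 mm.
M_n = C_f(d − h_f/2) + (T − C_f)(d − a_w/2) = 1098846 × (580 − 60) + 1106154 × (580 − 75.265) = 571.40 + 558.31 = 1129.71 × 10⁶ N·mm.
M_n = 1129.71 kN·m.

M_n ≈ 1130 kN·m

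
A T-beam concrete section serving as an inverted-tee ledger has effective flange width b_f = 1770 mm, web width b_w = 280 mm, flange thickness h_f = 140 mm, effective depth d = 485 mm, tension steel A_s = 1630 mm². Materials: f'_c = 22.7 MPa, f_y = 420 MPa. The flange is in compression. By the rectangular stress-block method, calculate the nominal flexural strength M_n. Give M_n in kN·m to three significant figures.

Tension: T = A_s f_y = 1630 × 420 = 684600 N.
Try a within the flange: a = T/(0.85 f'_c b_f) = 684600/(0.85 × 22.7 × 1770) = 20.05 mm.
Since a = 20.05 ≤ h_f = 140 mm, the stress block lies entirely in the flange; analyse as a rectangular beam of width b_f.
M_n = T(d − a/2) = 684600 × (485 − 10.025) = 325.17 × 10⁶ N·mm.
M_n = 325.17 kN·m.

M_n ≈ 325 kN·m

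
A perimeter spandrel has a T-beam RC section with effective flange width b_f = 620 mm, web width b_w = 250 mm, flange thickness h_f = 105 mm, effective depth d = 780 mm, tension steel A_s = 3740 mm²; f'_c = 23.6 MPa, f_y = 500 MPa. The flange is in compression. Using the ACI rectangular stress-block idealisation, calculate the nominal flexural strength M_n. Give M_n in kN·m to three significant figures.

Tension: T = A_s f_y = 3740 × 500 = 1870000 N.
Try a within the flange: a = T/(0.85 f'_c b_f) = 1870000/(0.85 × 23.6 × 620) = 150.36 mm.
a = 150.36 > h_f = 105 mm: the block extends into the web. Split into flange-overhang and web parts.
C_f = 0.85 f'_c (b_f − b_w) h_f = 0.85 × 23.6 × (620 − 250) × 105 = 779331 N.
Remaining web compression depth: a_w = (T − C_f)/(0.85 f'_c b_w) = (1870000 − 779331)/(0.85 × 23.6 × 250) = 217.48 mm.
M_n = C_f(d − h_f/2) + (T − C_f)(d − a_w/2) = 779331 × (780 − 52.5) + 1090669 × (780 − 108.74) = 566.96 + 732.12 = 1299.08 × 10⁶ N·mm.
M_n = 1299.08 kN·m.

M_n ≈ 1300 kN·m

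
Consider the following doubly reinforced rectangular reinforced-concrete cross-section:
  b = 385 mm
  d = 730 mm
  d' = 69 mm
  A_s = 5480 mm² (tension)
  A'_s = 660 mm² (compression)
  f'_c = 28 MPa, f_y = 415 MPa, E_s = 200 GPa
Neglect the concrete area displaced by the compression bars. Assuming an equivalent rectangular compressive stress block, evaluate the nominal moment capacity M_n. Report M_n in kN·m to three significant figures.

Assume both tension and compression steel yield.
Net tension couple steel: A_s − A'_s = 4820 mm².
a = (A_s − A'_s) f_y / (0.85 f'_c b) = 2000300/(0.85 × 28 × 385) = 218.30 mm.
c = a/β₁ = 218.30/0.85 = 256.82 mm; ε'_s = 0.003(c − d')/c = 0.0022 ≥ f_y/E_s = 0.0021, so compression steel does yield.
M_n = (A_s − A'_s) f_y (d − a/2) + A'_s f_y (d − d') = [2000300 × (730 − 109.15) + 273900 × (730 − 69)] × 10⁻⁶ = 1241.89 + 181.05 = 1422.94 kN·m.

M_n ≈ 1420 kN·m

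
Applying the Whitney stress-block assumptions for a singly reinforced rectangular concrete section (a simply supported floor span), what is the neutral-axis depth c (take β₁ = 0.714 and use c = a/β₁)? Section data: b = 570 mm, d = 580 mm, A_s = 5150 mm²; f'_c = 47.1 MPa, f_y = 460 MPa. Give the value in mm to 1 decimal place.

c ≈ 145.4 mm

T = A_s f_y = 5150 × 460 = 2369000 N = 2369 kN.
Setting C = 0.85 f'_c a b equal to T: a = 2369000/(0.85 × 47.1 × 570) = 103.813 mm.
With β₁ = 0.714, c = a/β₁ = 103.813/0.714 = 145.4 mm.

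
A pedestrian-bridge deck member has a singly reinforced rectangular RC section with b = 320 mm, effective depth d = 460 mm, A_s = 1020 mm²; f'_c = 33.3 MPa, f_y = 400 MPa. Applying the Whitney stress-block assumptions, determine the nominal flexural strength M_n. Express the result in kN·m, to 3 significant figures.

M_n ≈ 178 kN·m

T = A_s f_y = 1020 × 400 = 408000 N = 408 kN.
From C = T: a = T/(0.85 f'_c b) = 408000/(0.85 × 33.3 × 320) = 45.05 mm.
M_n = T(d − a/2) = 408 kN × (460 − 22.525) mm = 178.49 kN·m.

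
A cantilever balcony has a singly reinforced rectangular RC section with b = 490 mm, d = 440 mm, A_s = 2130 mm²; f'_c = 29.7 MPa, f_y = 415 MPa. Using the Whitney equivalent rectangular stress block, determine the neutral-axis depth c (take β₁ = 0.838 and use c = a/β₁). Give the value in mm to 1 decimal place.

c ≈ 85.3 mm

T = A_s f_y = 2130 × 415 = 883950 N = 883.95 kN.
Setting C = 0.85 f'_c a b equal to T: a = 883950/(0.85 × 29.7 × 490) = 71.459 mm.
With β₁ = 0.838, c = a/β₁ = 71.459/0.838 = 85.3 mm.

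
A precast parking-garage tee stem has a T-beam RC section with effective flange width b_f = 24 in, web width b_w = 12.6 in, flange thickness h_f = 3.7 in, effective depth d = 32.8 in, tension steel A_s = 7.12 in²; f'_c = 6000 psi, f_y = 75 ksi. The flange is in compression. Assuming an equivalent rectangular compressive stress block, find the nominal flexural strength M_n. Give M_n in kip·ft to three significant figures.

M_n ≈ 1360 kip·ft

Tension: T = A_s f_y = 7.12 × 75 = 534 kips.
Try a within the flange: a = T/(0.85 f'_c b_f) = 534/(0.85 × 6 × 24) = 4.363 in.
a = 4.363 > h_f = 3.7 in: the block extends into the web. Split into flange-overhang and web parts.
C_f = 0.85 f'_c (b_f − b_w) h_f = 0.85 × 6 × (24 − 12.6) × 3.7 = 215.1 kips.
Remaining web compression depth: a_w = (T − C_f)/(0.85 f'_c b_w) = (534 − 215.1)/(0.85 × 6 × 12.6) = 4.963 in.
M_n = C_f(d − h_f/2) + (T − C_f)(d − a_w/2) = 215.1 × (32.8 − 1.85) + 318.9 × (32.8 − 2.4815) = 6657.3 + 9668.6 = 16325.9 kip·in.
M_n = 16325.9/12 = 1360.49 kip·ft.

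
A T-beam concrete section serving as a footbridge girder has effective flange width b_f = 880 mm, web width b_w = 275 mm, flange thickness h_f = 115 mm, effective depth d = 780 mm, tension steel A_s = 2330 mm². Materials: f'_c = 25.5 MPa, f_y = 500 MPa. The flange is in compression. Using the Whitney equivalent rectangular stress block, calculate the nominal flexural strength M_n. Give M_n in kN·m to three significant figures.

Tension: T = A_s f_y = 2330 × 500 = 1165000 N.
Try a within the flange: a = T/(0.85 f'_c b_f) = 1165000/(0.85 × 25.5 × 880) = 61.08 mm.
Since a = 61.08 ≤ h_f = 115 mm, the stress block lies entirely in the flange; analyse as a rectangular beam of width b_f.
M_n = T(d − a/2) = 1165000 × (780 − 30.54) = 873.12 × 10⁶ N·mm.
M_n = 873.12 kN·m.

M_n ≈ 873 kN·m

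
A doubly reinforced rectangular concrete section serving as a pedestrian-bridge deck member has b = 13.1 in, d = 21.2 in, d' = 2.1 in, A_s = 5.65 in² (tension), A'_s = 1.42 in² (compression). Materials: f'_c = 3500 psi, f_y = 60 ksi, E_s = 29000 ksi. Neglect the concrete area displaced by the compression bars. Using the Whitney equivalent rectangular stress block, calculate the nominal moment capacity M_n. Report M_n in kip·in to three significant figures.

Assume both steels yield.
a = (A_s − A'_s) f_y/(0.85 f'_c b) = (5.65 − 1.42) × 60/(0.85 × 3.5 × 13.1) = 6.512 in.
c = a/β₁ = 6.512/0.85 = 7.661 in; ε'_s = 0.003(c − d')/c = 0.0022 ≥ ε_y = 0.0021, so the compression steel yields.
M_n = (A_s − A'_s) f_y (d − a/2) + A'_s f_y (d − d') = 253.8 × (21.2 − 3.256) + 85.2 × (21.2 − 2.1) = 4554.2 + 1627.3 = 6181.5 kip·in.

M_n ≈ 6180 kip·in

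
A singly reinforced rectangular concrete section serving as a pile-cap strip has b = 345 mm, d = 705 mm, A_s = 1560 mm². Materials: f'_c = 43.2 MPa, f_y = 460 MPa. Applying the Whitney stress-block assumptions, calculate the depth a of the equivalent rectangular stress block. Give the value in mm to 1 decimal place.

T = A_s f_y = 1560 × 460 = 717600 N = 717.6 kN.
Setting C = 0.85 f'_c a b equal to T: a = 717600/(0.85 × 43.2 × 345) = 56.6 mm.

a ≈ 56.6 mm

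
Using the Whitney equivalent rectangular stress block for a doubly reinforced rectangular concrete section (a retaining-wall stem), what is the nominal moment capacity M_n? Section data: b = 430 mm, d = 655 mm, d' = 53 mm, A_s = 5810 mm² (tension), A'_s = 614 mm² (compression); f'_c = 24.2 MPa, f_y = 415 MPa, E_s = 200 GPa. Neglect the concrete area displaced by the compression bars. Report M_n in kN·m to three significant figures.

Assume both tension and compression steel yield.
Net tension couple steel: A_s − A'_s = 5196 mm².
a = (A_s − A'_s) f_y / (0.85 f'_c b) = 2156340/(0.85 × 24.2 × 430) = 243.79 mm.
c = a/β₁ = 243.79/0.85 = 286.81 mm; ε'_s = 0.003(c − d')/c = 0.0024 ≥ f_y/E_s = 0.0021, so compression steel does yield.
M_n = (A_s − A'_s) f_y (d − a/2) + A'_s f_y (d − d') = [2156340 × (655 − 121.895) + 254810 × (655 − 53)] × 10⁻⁶ = 1149.56 + 153.40 = 1302.96 kN·m.

M_n ≈ 1300 kN·m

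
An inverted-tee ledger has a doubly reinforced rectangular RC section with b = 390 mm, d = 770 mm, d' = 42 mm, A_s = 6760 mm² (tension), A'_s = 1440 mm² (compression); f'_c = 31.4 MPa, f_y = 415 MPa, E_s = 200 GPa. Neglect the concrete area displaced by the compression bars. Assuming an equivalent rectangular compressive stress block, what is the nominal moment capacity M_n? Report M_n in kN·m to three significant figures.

Assume both tension and compression steel yield.
Net tension couple steel: A_s − A'_s = 5320 mm².
a = (A_s − A'_s) f_y / (0.85 f'_c b) = 2207800/(0.85 × 31.4 × 390) = 212.10 mm.
c = a/β₁ = 212.10/0.826 = 256.78 mm; ε'_s = 0.003(c − d')/c = 0.0025 ≥ f_y/E_s = 0.0021, so compression steel does yield.
M_n = (A_s − A'_s) f_y (d − a/2) + A'_s f_y (d − d') = [2207800 × (770 − 106.05) + 597600 × (770 − 42)] × 10⁻⁶ = 1465.87 + 435.05 = 1900.92 kN·m.

M_n ≈ 1900 kN·m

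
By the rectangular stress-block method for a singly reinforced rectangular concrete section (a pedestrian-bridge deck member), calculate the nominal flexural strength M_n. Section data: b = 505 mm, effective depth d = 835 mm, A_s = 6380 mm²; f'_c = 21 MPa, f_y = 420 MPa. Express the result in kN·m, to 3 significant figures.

M_n ≈ 1840 kN·m

T = A_s f_y = 6380 × 420 = 2679600 N = 2679.6 kN.
From C = T: a = T/(0.85 f'_c b) = 2679600/(0.85 × 21 × 505) = 297.26 mm.
M_n = T(d − a/2) = 2679.6 kN × (835 − 148.63) mm = 1839.20 kN·m.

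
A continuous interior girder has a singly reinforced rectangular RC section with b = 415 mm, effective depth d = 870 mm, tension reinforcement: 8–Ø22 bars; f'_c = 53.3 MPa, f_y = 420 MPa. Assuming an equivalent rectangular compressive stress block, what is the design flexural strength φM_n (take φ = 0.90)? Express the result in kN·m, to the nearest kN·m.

A_s = 8 × 380 = 3040 mm².
T = A_s f_y = 3040 × 420 = 1276800 N = 1276.8 kN.
From C = T: a = T/(0.85 f'_c b) = 1276800/(0.85 × 53.3 × 415) = 67.91 mm.
M_n = T(d − a/2) = 1276.8 kN × (870 − 33.955) mm = 1067.46 kN·m.
φM_n = 0.90 × 1067.46 = 960.71 kN·m.

φM_n ≈ 961 kN·m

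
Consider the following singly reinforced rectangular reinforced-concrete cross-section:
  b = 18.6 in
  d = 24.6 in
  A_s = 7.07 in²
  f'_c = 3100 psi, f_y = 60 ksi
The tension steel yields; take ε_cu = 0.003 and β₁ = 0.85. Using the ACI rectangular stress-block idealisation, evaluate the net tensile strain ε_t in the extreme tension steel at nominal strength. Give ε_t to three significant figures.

a = A_s f_y/(0.85 f'_c b) = 8.655 in.
β₁ = 0.85, so c = a/β₁ = 8.655/0.85 = 10.182 in.
From the linear strain diagram with ε_cu = 0.003: ε_t = 0.003 (d − c)/c = 0.003 × (24.6 − 10.182)/10.182 = 0.00425.
ε_t is between 0.004 and 0.005 — transition zone.

ε_t ≈ 0.00425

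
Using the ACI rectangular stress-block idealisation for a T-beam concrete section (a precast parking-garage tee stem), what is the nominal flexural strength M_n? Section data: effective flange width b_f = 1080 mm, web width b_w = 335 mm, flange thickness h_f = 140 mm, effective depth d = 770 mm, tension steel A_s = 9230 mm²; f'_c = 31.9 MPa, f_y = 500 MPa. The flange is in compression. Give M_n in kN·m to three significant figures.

M_n ≈ 3180 kN·m

Tension: T = A_s f_y = 9230 × 500 = 4615000 N.
Try a within the flange: a = T/(0.85 f'_c b_f) = 4615000/(0.85 × 31.9 × 1080) = 157.59 mm.
a = 157.59 > h_f = 140 mm: the block extends into the web. Split into flange-overhang and web parts.
C_f = 0.85 f'_c (b_f − b_w) h_f = 0.85 × 31.9 × (1080 − 335) × 140 = 2828095 N.
Remaining web compression depth: a_w = (T − C_f)/(0.85 f'_c b_w) = (4615000 − 2828095)/(0.85 × 31.9 × 335) = 196.72 mm.
M_n = C_f(d − h_f/2) + (T − C_f)(d − a_w/2) = 2828095 × (770 − 70) + 1786905 × (770 − 98.36) = 1979.67 + 1200.16 = 3179.83 × 10⁶ N·mm.
M_n = 3179.83 kN·m.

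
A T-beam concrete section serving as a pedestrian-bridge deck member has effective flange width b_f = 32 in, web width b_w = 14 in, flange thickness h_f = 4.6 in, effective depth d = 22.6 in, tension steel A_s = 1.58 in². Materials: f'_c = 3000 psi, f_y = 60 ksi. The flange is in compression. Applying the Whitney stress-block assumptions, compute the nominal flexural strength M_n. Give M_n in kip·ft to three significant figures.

Tension: T = A_s f_y = 1.58 × 60 = 94.8 kips.
Try a within the flange: a = T/(0.85 f'_c b_f) = 94.8/(0.85 × 3 × 32) = 1.162 in.
Since a = 1.162 ≤ h_f = 4.6 in, the stress block lies entirely in the flange; analyse as a rectangular beam of width b_f.
M_n = T(d − a/2) = 94.8 × (22.6 − 0.581) = 2087.4 kip·in.
M_n = 2087.4/12 = 173.95 kip·ft.

M_n ≈ 174 kip·ft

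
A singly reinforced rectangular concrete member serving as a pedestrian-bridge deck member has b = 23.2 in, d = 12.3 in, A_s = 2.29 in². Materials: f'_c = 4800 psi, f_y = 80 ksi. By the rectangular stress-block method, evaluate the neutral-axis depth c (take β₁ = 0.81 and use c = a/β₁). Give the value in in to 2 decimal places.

c ≈ 2.39 in

T = A_s f_y = 2.29 × 80 = 183.2 kips.
a = T/(0.85 f'_c b) = 183.2/(0.85 × 4.8 × 23.2) = 1.9354 in.
With β₁ = 0.81, c = a/β₁ = 1.9354/0.81 = 2.39 in.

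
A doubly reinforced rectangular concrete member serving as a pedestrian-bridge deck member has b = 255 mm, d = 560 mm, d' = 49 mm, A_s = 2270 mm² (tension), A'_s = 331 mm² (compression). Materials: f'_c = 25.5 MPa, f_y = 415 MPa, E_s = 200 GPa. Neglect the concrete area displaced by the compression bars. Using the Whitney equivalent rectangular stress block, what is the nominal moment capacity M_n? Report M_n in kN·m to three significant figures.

Assume both tension and compression steel yield.
Net tension couple steel: A_s − A'_s = 1939 mm².
a = (A_s − A'_s) f_y / (0.85 f'_c b) = 804685/(0.85 × 25.5 × 255) = 145.59 mm.
c = a/β₁ = 145.59/0.85 = 171.28 mm; ε'_s = 0.003(c − d')/c = 0.0021 ≥ f_y/E_s = 0.0021, so compression steel does yield.
M_n = (A_s − A'_s) f_y (d − a/2) + A'_s f_y (d − d') = [804685 × (560 − 72.795) + 137365 × (560 − 49)] × 10⁻⁶ = 392.05 + 70.19 = 462.24 kN·m.

M_n ≈ 462 kN·m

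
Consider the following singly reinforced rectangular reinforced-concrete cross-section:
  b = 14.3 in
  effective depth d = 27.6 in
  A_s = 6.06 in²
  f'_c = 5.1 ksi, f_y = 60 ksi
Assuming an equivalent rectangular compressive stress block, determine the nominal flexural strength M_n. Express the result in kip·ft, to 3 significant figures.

M_n ≈ 747 kip·ft

T = A_s f_y = 6.06 × 60 = 363.6 kips.
a = T/(0.85 f'_c b) = 363.6/(0.85 × 5.1 × 14.3) = 5.865 in.
M_n = T(d − a/2) = 363.6 × (27.6 − 2.9325) = 8969.1 kip·in = 8969.1/12 = 747.43 kip·ft.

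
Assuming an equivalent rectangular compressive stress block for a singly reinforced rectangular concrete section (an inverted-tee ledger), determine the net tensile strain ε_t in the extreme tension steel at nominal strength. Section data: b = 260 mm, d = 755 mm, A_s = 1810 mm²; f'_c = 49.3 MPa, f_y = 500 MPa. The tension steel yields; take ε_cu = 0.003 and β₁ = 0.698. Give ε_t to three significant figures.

a = A_s f_y/(0.85 f'_c b) = 83.06 mm.
β₁ = 0.698, so c = a/β₁ = 83.06/0.698 = 119.00 mm.
From the linear strain diagram with ε_cu = 0.003: ε_t = 0.003 (d − c)/c = 0.003 × (755 − 119.00)/119.00 = 0.0160.
Since ε_t ≥ 0.005, the section is tension-controlled.

ε_t ≈ 0.0160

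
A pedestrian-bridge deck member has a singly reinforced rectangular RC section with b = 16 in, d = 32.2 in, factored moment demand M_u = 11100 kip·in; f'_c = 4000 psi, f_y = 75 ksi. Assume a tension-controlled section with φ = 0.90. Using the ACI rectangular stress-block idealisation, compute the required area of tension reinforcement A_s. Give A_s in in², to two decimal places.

A_s ≈ 5.84 in²

M_n = M_u/φ = 11100/0.90 = 12333.3 kip·in.
From M_n = 0.85 f'_c a b (d − a/2):
a = d − √(d² − 2M_n/(0.85 f'_c b)) = 32.2 − √(32.2² − 2 × 12333.3/(0.85 × 4 × 16)) = 8.046 in.
A_s = 0.85 f'_c a b / f_y = 0.85 × 4 × 8.046 × 16 / 75 = 5.836 in².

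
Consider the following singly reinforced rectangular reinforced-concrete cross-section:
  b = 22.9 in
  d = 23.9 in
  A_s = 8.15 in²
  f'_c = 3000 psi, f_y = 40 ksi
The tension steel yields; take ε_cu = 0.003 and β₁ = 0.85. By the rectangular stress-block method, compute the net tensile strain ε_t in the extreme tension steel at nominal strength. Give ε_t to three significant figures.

a = A_s f_y/(0.85 f'_c b) = 5.583 in.
β₁ = 0.85, so c = a/β₁ = 5.583/0.85 = 6.568 in.
From the linear strain diagram with ε_cu = 0.003: ε_t = 0.003 (d − c)/c = 0.003 × (23.9 − 6.568)/6.568 = 0.00792.
Since ε_t ≥ 0.005, the section is tension-controlled.

ε_t ≈ 0.00792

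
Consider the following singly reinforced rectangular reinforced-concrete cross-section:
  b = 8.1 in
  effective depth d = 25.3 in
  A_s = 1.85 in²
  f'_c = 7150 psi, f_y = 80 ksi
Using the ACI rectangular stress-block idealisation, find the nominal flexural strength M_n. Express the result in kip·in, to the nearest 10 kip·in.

T = A_s f_y = 1.85 × 80 = 148 kips.
a = T/(0.85 f'_c b) = 148/(0.85 × 7.15 × 8.1) = 3.006 in.
M_n = T(d − a/2) = 148 × (25.3 − 1.503) = 3522.0 kip·in.

M_n ≈ 3520 kip·in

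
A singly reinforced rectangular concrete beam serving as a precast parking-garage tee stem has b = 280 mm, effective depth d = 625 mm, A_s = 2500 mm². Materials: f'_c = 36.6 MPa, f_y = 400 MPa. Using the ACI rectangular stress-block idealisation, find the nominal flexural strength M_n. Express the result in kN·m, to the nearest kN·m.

T = A_s f_y = 2500 × 400 = 1000000 N = 1000 kN.
From C = T: a = T/(0.85 f'_c b) = 1000000/(0.85 × 36.6 × 280) = 114.80 mm.
M_n = T(d − a/2) = 1000 kN × (625 − 57.4) mm = 567.60 kN·m.

M_n ≈ 568 kN·m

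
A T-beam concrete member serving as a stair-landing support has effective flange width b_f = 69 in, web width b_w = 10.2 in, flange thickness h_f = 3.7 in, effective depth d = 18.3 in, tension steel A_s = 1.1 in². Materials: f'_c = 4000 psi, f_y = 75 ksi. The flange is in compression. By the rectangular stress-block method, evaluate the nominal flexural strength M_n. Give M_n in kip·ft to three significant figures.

M_n ≈ 125 kip·ft

Tension: T = A_s f_y = 1.1 × 75 = 82.5 kips.
Try a within the flange: a = T/(0.85 f'_c b_f) = 82.5/(0.85 × 4 × 69) = 0.352 in.
Since a = 0.352 ≤ h_f = 3.7 in, the stress block lies entirely in the flange; analyse as a rectangular beam of width b_f.
M_n = T(d − a/2) = 82.5 × (18.3 − 0.176) = 1495.2 kip·in.
M_n = 1495.2/12 = 124.60 kip·ft.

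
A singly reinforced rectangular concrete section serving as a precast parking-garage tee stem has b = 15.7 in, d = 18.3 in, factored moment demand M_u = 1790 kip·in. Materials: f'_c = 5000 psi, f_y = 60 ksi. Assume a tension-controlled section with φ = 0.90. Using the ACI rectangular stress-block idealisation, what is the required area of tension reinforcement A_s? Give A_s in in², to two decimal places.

A_s ≈ 1.90 in²

M_n = M_u/φ = 1790/0.90 = 1988.89 kip·in.
From M_n = 0.85 f'_c a b (d − a/2):
a = d − √(d² − 2M_n/(0.85 f'_c b)) = 18.3 − √(18.3² − 2 × 1988.89/(0.85 × 5 × 15.7)) = 1.709 in.
A_s = 0.85 f'_c a b / f_y = 0.85 × 5 × 1.709 × 15.7 / 60 = 1.901 in².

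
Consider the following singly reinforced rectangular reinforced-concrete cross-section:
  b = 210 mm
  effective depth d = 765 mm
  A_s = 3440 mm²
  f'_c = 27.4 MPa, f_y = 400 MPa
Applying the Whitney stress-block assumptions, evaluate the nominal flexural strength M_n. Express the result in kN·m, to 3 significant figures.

T = A_s f_y = 3440 × 400 = 1376000 N = 1376 kN.
From C = T: a = T/(0.85 f'_c b) = 1376000/(0.85 × 27.4 × 210) = 281.34 mm.
M_n = T(d − a/2) = 1376 kN × (765 − 140.67) mm = 859.08 kN·m.

M_n ≈ 859 kN·m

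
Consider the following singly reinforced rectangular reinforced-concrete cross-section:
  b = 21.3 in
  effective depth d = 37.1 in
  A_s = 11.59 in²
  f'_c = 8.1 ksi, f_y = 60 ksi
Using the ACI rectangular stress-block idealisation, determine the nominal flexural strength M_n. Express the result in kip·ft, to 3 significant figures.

M_n ≈ 2010 kip·ft

T = A_s f_y = 11.59 × 60 = 695.4 kips.
a = T/(0.85 f'_c b) = 695.4/(0.85 × 8.1 × 21.3) = 4.742 in.
M_n = T(d − a/2) = 695.4 × (37.1 − 2.371) = 24150.5 kip·in = 24150.5/12 = 2012.54 kip·ft.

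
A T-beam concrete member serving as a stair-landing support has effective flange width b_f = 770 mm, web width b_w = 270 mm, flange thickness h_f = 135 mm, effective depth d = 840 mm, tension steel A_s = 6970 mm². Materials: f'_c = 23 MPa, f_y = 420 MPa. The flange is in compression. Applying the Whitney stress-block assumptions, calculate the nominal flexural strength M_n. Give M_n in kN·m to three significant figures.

M_n ≈ 2130 kN·m

Tension: T = A_s f_y = 6970 × 420 = 2927400 N.
Try a within the flange: a = T/(0.85 f'_c b_f) = 2927400/(0.85 × 23 × 770) = 194.47 mm.
a = 194.47 > h_f = 135 mm: the block extends into the web. Split into flange-overhang and web parts.
C_f = 0.85 f'_c (b_f − b_w) h_f = 0.85 × 23 × (770 − 270) × 135 = 1319625 N.
Remaining web compression depth: a_w = (T − C_f)/(0.85 f'_c b_w) = (2927400 − 1319625)/(0.85 × 23 × 270) = 304.59 mm.
M_n = C_f(d − h_f/2) + (T − C_f)(d − a_w/2) = 1319625 × (840 − 67.5) + 1607775 × (840 − 152.295) = 1019.41 + 1105.67 = 2125.08 × 10⁶ N·mm.
M_n = 2125.08 kN·m.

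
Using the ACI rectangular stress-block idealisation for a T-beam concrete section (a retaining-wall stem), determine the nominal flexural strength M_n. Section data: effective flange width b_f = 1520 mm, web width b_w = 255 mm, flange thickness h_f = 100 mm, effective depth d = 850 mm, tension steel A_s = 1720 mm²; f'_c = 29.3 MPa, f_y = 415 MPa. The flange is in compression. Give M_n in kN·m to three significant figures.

Tension: T = A_s f_y = 1720 × 415 = 713800 N.
Try a within the flange: a = T/(0.85 f'_c b_f) = 713800/(0.85 × 29.3 × 1520) = 18.86 mm.
Since a = 18.86 ≤ h_f = 100 mm, the stress block lies entirely in the flange; analyse as a rectangular beam of width b_f.
M_n = T(d − a/2) = 713800 × (850 − 9.43) = 600.00 × 10⁶ N·mm.
M_n = 600.00 kN·m.

M_n ≈ 600 kN·m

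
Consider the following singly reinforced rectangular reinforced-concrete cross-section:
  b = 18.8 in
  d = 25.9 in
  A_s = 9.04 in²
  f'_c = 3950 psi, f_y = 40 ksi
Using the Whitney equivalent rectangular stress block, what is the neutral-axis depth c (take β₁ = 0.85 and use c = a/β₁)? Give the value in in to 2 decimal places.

T = A_s f_y = 9.04 × 40 = 361.6 kips.
a = T/(0.85 f'_c b) = 361.6/(0.85 × 3.95 × 18.8) = 5.7287 in.
With β₁ = 0.85, c = a/β₁ = 5.7287/0.85 = 6.74 in.

c ≈ 6.74 in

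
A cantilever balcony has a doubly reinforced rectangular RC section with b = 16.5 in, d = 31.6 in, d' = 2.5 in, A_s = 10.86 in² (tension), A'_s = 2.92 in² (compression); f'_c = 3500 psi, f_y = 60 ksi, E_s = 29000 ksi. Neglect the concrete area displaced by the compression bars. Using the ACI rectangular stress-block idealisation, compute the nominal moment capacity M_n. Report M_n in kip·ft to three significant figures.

Assume both steels yield.
a = (A_s − A'_s) f_y/(0.85 f'_c b) = (10.86 − 2.92) × 60/(0.85 × 3.5 × 16.5) = 9.705 in.
c = a/β₁ = 9.705/0.85 = 11.418 in; ε'_s = 0.003(c − d')/c = 0.0023 ≥ ε_y = 0.0021, so the compression steel yields.
M_n = (A_s − A'_s) f_y (d − a/2) + A'_s f_y (d − d') = 476.4 × (31.6 − 4.8525) + 175.2 × (31.6 − 2.5) = 12742.5 + 5098.3 = 17840.8 kip·in = 17840.8/12 = 1486.73 kip·ft.

M_n ≈ 1490 kip·ft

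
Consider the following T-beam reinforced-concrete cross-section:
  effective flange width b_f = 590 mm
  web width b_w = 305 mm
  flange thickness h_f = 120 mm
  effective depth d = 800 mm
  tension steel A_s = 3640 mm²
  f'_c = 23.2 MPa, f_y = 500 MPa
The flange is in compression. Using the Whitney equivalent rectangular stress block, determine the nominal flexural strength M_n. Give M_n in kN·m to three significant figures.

M_n ≈ 1310 kN·m

Tension: T = A_s f_y = 3640 × 500 = 1820000 N.
Try a within the flange: a = T/(0.85 f'_c b_f) = 1820000/(0.85 × 23.2 × 590) = 156.43 mm.
a = 156.43 > h_f = 120 mm: the block extends into the web. Split into flange-overhang and web parts.
C_f = 0.85 f'_c (b_f − b_w) h_f = 0.85 × 23.2 × (590 − 305) × 120 = 674424 N.
Remaining web compression depth: a_w = (T − C_f)/(0.85 f'_c b_w) = (1820000 − 674424)/(0.85 × 23.2 × 305) = 190.47 mm.
M_n = C_f(d − h_f/2) + (T − C_f)(d − a_w/2) = 674424 × (800 − 60) + 1145576 × (800 − 95.235) = 499.07 + 807.36 = 1306.43 × 10⁶ N·mm.
M_n = 1306.43 kN·m.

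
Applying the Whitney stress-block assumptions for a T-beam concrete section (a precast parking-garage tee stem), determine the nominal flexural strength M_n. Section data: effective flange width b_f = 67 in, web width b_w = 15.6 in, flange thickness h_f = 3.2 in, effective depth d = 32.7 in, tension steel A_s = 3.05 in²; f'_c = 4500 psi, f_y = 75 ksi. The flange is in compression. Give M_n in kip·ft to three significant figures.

Tension: T = A_s f_y = 3.05 × 75 = 228.75 kips.
Try a within the flange: a = T/(0.85 f'_c b_f) = 228.75/(0.85 × 4.5 × 67) = 0.893 in.
Since a = 0.893 ≤ h_f = 3.2 in, the stress block lies entirely in the flange; analyse as a rectangular beam of width b_f.
M_n = T(d − a/2) = 228.75 × (32.7 − 0.4465) = 7378.0 kip·in.
M_n = 7378.0/12 = 614.83 kip·ft.

M_n ≈ 615 kip·ft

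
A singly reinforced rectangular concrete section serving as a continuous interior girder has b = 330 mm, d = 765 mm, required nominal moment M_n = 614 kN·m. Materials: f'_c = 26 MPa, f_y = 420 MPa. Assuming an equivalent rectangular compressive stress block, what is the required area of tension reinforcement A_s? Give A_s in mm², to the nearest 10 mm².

A_s ≈ 2070 mm²

With M_n = 0.85 f'_c a b (d − a/2), solve the quadratic for a:
a = d − √(d² − 2M_n/(0.85 f'_c b)) = 765 − √(765² − 2 × 614×10⁶/(0.85 × 26 × 330)) = 119.37 mm.
A_s = 0.85 f'_c a b / f_y = 0.85 × 26 × 119.37 × 330 / 420 = 2072.8 mm².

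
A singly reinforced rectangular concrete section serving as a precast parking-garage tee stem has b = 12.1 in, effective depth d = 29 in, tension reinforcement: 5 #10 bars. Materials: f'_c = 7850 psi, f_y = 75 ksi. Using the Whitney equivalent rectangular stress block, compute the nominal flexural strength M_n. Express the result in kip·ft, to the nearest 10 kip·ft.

A_s = 5 × 1.27 = 6.35 in².
T = A_s f_y = 6.35 × 75 = 476.25 kips.
a = T/(0.85 f'_c b) = 476.25/(0.85 × 7.85 × 12.1) = 5.899 in.
M_n = T(d − a/2) = 476.25 × (29 − 2.9495) = 12406.6 kip·in = 12406.6/12 = 1033.88 kip·ft.

M_n ≈ 1030 kip·ft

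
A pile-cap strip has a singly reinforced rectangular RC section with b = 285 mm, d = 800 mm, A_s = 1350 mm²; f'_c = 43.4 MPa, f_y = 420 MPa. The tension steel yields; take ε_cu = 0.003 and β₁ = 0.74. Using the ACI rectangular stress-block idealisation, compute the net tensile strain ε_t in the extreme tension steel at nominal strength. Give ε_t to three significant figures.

a = A_s f_y/(0.85 f'_c b) = 53.93 mm.
β₁ = 0.74, so c = a/β₁ = 53.93/0.74 = 72.88 mm.
From the linear strain diagram with ε_cu = 0.003: ε_t = 0.003 (d − c)/c = 0.003 × (800 − 72.88)/72.88 = 0.0299.
Since ε_t ≥ 0.005, the section is tension-controlled.

ε_t ≈ 0.0299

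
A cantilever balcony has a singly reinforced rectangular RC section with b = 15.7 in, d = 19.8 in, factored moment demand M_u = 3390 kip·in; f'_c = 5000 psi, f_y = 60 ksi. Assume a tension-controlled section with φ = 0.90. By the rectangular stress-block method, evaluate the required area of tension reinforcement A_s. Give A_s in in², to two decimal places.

A_s ≈ 3.44 in²

M_n = M_u/φ = 3390/0.90 = 3766.67 kip·in.
From M_n = 0.85 f'_c a b (d − a/2):
a = d − √(d² − 2M_n/(0.85 f'_c b)) = 19.8 − √(19.8² − 2 × 3766.67/(0.85 × 5 × 15.7)) = 3.093 in.
A_s = 0.85 f'_c a b / f_y = 0.85 × 5 × 3.093 × 15.7 / 60 = 3.440 in².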